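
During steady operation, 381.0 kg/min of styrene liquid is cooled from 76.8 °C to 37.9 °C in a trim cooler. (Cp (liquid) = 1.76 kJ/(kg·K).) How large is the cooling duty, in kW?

Q_c = 435 kW

Q = ṁ·Cp·ΔT = 381.0 × 1.76 × (37.9 − 76.8) = -26085 kJ/min
Converting: 26085 / 60 s = 434.75 kW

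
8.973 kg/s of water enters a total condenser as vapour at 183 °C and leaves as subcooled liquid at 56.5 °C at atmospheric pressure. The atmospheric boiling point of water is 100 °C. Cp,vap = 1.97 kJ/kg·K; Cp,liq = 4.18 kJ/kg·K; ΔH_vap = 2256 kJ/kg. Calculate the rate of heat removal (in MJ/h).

vapour 183→100 °C: -163.51 kJ/kg
condensation at 100 °C: -2256 kJ/kg
liquid 100→56.5 °C: -181.83 kJ/kg
Δh = -163.51 + -2256 + -181.83 = -2601.3 kJ/kg
Q = ṁ·Δh = 8.973 kg/s × -2601.3 kJ/kg = -23342 kJ/s
|Q| = 23342 kW = 84031 MJ/h

Q_c = 84000 MJ/h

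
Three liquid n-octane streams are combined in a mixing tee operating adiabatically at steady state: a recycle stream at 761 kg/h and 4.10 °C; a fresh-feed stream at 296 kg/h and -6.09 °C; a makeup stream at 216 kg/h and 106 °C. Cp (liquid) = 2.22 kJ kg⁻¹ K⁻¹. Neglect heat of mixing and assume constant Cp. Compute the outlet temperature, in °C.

No heat crosses the boundary, so H_out = H_in.
Σ ṁᵢCp,ᵢTᵢ = 761×2.22×4.10 + 296×2.22×-6.09 + 216×2.22×106 = 53754
Σ ṁᵢCp,ᵢ = 761×2.22 + 296×2.22 + 216×2.22 = 2826.1
T_out = 53754 / 2826.1 = 19.021 °C

T_out = 19.0 °C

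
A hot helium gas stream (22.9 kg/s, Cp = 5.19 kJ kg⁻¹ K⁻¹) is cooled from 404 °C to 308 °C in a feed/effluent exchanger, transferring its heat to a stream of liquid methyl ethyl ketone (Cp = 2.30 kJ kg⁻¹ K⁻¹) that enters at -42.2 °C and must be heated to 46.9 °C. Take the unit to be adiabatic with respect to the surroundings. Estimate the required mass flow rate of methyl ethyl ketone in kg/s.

Heat released by hot stream: Q = 22.9 × 5.19 × (404 − 308) = 11410 kJ/s
Energy balance on cold side (adiabatic exchanger): Q = ṁ_c·Cp_c·(T_c,out − T_c,in)
ṁ_c = 11410 / [2.30 × (46.9 − -42.2)] = 55.676 kg/s

ṁ_c = 55.7 kg/s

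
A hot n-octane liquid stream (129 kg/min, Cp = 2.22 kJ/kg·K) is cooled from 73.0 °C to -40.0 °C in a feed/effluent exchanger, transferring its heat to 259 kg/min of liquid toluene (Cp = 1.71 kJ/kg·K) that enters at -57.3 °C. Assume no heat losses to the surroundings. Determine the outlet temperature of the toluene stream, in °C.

T_c,out = 15.8 °C

Heat released by hot stream: Q = 129 × 2.22 × (73.0 − -40.0) = 32361 kJ/min
Energy balance on cold side (adiabatic exchanger): Q = ṁ_c·Cp_c·(T_c,out − T_c,in)
T_c,out = -57.3 + 32361/(259 × 1.71) = 15.768 °C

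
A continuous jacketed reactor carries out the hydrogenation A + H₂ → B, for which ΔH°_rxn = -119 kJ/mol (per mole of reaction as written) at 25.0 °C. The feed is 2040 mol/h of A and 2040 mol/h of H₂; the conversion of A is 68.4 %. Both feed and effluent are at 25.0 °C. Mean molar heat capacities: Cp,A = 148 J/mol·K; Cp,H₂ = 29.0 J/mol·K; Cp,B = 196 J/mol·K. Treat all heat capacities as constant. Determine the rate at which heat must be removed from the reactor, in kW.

Q_out = 46.1 kW

Extent of reaction ξ = 0.684 × 2040 = 1395.4 mol/h
Reaction term: ξ·ΔH°_rxn = 1395.4 × -119 = -166050 kJ/h
Q = ΔH = -166050 kJ/h = -46.124 kW
Heat removed = 46.124 kW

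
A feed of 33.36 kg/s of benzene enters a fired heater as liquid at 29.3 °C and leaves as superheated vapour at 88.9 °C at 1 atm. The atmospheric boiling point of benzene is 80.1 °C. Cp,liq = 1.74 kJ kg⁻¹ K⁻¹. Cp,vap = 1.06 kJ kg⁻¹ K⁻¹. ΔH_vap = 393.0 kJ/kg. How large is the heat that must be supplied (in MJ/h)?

Q = 58900 MJ/h

liquid 29.3→80.1 °C: 88.392 kJ/kg
vaporisation at 80.1 °C: 393 kJ/kg
vapour 80.1→88.9 °C: 9.328 kJ/kg
Δh = 88.392 + 393 + 9.328 = 490.72 kJ/kg
Q = ṁ·Δh = 33.36 kg/s × 490.72 kJ/kg = 16370 kJ/s
|Q| = 16370 kW = 58934 MJ/h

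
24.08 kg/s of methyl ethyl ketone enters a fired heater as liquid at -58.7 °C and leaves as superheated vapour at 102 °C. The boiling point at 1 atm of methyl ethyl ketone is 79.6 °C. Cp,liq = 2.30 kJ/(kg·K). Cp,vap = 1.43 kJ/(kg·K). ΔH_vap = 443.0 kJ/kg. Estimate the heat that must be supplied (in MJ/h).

liquid -58.7→79.6 °C: 318.09 kJ/kg
vaporisation at 79.6 °C: 443 kJ/kg
vapour 79.6→102 °C: 32.032 kJ/kg
Δh = 318.09 + 443 + 32.032 = 793.12 kJ/kg
Q = ṁ·Δh = 24.08 kg/s × 793.12 kJ/kg = 19098 kJ/s
|Q| = 19098 kW = 68754 MJ/h

Q = 68800 MJ/h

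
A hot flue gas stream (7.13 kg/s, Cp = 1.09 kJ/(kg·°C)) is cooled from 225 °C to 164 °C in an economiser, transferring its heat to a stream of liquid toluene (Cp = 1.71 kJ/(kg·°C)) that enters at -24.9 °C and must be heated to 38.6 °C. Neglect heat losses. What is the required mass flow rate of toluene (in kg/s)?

Heat released by hot stream: Q = 7.13 × 1.09 × (225 − 164) = 474.07 kJ/s
Energy balance on cold side (adiabatic exchanger): Q = ṁ_c·Cp_c·(T_c,out − T_c,in)
ṁ_c = 474.07 / [1.71 × (38.6 − -24.9)] = 4.3659 kg/s

ṁ_c = 4.37 kg/s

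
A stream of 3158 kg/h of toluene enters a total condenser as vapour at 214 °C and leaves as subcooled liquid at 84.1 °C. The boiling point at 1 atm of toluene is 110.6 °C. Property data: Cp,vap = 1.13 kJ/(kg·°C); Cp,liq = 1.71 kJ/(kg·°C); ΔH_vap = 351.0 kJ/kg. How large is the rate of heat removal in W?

vapour 214→110.6 °C: -116.84 kJ/kg
condensation at 110.6 °C: -351 kJ/kg
liquid 110.6→84.1 °C: -45.315 kJ/kg
Δh = -116.84 + -351 + -45.315 = -513.16 kJ/kg
Q = ṁ·Δh = 3158 kg/h × -513.16 kJ/kg = -1.6205e+06 kJ/h
|Q| = 450.15 kW = 450150 W

Q_c = 450000 W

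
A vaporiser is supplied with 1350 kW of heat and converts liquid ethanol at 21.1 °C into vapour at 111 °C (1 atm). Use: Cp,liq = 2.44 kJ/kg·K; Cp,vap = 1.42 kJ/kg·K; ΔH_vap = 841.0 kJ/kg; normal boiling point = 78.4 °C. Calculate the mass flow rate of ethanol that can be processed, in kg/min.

Δh = 2.44×(78.4−21.1) + 841.0 + 1.42×(111−78.4) = 1027.1 kJ/kg
Q = 1350 kW = 1350 kJ/s = 81000 kJ/min
ṁ = Q/Δh = 81000 / 1027.1 = 78.863 kg/min

ṁ = 78.9 kg/min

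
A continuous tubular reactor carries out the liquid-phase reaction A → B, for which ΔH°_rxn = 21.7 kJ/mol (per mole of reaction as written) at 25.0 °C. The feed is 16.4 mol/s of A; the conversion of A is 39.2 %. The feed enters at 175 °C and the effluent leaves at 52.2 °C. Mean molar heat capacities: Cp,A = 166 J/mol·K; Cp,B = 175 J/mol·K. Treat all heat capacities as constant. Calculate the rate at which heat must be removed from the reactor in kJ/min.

Q_out = 11600 kJ/min

Extent of reaction ξ = 0.392 × 16.4 = 6.4288 mol/s
Reaction term: ξ·ΔH°_rxn = 6.4288 × 21.7 = 139.5 kJ/s
Sensible, feed 175→25 °C: -408.36 kJ/s
Outlet flows (mol/s): A 9.9712, B 6.4288
Sensible, products 25→52.2 °C: 75.623 kJ/s
Q = ΔH = -193.23 kJ/s = -193.23 kW
Heat removed = 11594 kJ/min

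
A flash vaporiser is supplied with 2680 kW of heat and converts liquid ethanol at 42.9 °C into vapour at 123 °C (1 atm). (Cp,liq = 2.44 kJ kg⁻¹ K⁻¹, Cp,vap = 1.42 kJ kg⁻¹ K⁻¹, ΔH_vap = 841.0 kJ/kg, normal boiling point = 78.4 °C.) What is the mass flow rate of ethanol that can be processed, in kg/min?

Δh = 2.44×(78.4−42.9) + 841.0 + 1.42×(123−78.4) = 990.95 kJ/kg
Q = 2680 kW = 2680 kJ/s = 160800 kJ/min
ṁ = Q/Δh = 160800 / 990.95 = 162.27 kg/min

ṁ = 162 kg/min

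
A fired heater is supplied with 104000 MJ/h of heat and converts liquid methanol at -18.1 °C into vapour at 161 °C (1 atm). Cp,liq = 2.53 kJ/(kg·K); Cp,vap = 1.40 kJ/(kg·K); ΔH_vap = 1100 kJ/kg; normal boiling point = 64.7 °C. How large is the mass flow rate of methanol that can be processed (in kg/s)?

ṁ = 20.0 kg/s

Δh = 2.53×(64.7−-18.1) + 1100 + 1.40×(161−64.7) = 1444.3 kJ/kg
Q = 104000 MJ/h = 28889 kJ/s = 28889 kJ/s
ṁ = Q/Δh = 28889 / 1444.3 = 20.002 kg/s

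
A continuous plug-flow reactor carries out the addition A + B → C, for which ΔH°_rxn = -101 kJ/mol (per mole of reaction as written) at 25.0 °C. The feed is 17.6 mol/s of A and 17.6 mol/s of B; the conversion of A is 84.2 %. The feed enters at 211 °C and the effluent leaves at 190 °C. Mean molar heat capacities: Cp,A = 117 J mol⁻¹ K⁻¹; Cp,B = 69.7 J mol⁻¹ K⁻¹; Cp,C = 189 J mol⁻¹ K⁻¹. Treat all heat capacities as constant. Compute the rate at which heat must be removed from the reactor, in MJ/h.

Q_out = 5620 MJ/h

Extent of reaction ξ = 0.842 × 17.6 = 14.819 mol/s
Reaction term: ξ·ΔH°_rxn = 14.819 × -101 = -1496.7 kJ/s
Sensible, feed 211→25 °C: -611.18 kJ/s
Outlet flows (mol/s): A 2.7808, B 2.7808, C 14.819
Sensible, products 25→190 °C: 547.8 kJ/s
Q = ΔH = -1560.1 kJ/s = -1560.1 kW
Heat removed = 5616.4 MJ/h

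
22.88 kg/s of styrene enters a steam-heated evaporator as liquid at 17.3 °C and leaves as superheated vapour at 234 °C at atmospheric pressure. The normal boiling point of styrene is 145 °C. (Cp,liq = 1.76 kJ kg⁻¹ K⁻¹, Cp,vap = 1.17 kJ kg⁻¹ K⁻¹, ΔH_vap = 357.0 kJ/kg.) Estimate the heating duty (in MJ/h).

liquid 17.3→145 °C: 224.75 kJ/kg
vaporisation at 145 °C: 357 kJ/kg
vapour 145→234 °C: 104.13 kJ/kg
Δh = 224.75 + 357 + 104.13 = 685.88 kJ/kg
Q = ṁ·Δh = 22.88 kg/s × 685.88 kJ/kg = 15693 kJ/s
|Q| = 15693 kW = 56495 MJ/h

Q = 56500 MJ/h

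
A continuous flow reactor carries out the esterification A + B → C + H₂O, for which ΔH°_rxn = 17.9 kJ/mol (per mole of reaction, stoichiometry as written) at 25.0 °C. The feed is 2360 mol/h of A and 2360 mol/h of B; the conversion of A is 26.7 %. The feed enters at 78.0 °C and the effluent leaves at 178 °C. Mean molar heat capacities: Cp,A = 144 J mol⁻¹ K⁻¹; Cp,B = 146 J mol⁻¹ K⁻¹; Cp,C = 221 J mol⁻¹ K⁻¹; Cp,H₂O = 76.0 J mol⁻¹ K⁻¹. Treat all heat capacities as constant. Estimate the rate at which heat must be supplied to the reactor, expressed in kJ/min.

Q_in = 1340 kJ/min

Extent of reaction ξ = 0.267 × 2360 = 630.12 mol/h
Reaction term: ξ·ΔH°_rxn = 630.12 × 17.9 = 11279 kJ/h
Sensible, feed 78.0→25 °C: -36273 kJ/h
Outlet flows (mol/h): A 1729.9, B 1729.9, C 630.12, H₂O 630.12
Sensible, products 25→178 °C: 105390 kJ/h
Q = ΔH = 80394 kJ/h = 22.332 kW
Heat supplied = 1339.9 kJ/min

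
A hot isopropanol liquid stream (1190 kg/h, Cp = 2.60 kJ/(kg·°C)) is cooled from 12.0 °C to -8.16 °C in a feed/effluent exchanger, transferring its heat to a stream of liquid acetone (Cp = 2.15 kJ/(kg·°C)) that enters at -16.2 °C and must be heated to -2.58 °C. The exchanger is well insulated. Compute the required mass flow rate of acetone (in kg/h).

Heat released by hot stream: Q = 1190 × 2.60 × (12.0 − -8.16) = 62375 kJ/h
Energy balance on cold side (adiabatic exchanger): Q = ṁ_c·Cp_c·(T_c,out − T_c,in)
ṁ_c = 62375 / [2.15 × (-2.58 − -16.2)] = 2130.1 kg/h

ṁ_c = 2130 kg/h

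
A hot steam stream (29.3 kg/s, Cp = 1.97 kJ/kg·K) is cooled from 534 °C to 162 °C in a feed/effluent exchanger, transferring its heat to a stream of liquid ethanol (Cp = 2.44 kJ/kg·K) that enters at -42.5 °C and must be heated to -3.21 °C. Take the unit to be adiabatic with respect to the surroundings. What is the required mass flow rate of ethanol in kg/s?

ṁ_c = 224 kg/s

Heat released by hot stream: Q = 29.3 × 1.97 × (534 − 162) = 21472 kJ/s
Energy balance on cold side (adiabatic exchanger): Q = ṁ_c·Cp_c·(T_c,out − T_c,in)
ṁ_c = 21472 / [2.44 × (-3.21 − -42.5)] = 223.98 kg/s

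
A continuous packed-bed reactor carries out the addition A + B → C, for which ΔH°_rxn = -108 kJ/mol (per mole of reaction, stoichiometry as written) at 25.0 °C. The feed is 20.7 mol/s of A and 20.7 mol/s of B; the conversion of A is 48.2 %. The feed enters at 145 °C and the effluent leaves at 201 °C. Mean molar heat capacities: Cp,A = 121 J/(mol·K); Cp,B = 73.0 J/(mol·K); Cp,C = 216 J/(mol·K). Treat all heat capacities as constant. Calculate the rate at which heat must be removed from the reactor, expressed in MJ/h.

Q_out = 2930 MJ/h

Extent of reaction ξ = 0.482 × 20.7 = 9.9774 mol/s
Reaction term: ξ·ΔH°_rxn = 9.9774 × -108 = -1077.6 kJ/s
Sensible, feed 145→25 °C: -481.9 kJ/s
Outlet flows (mol/s): A 10.723, B 10.723, C 9.9774
Sensible, products 25→201 °C: 745.41 kJ/s
Q = ΔH = -814.04 kJ/s = -814.04 kW
Heat removed = 2930.6 MJ/h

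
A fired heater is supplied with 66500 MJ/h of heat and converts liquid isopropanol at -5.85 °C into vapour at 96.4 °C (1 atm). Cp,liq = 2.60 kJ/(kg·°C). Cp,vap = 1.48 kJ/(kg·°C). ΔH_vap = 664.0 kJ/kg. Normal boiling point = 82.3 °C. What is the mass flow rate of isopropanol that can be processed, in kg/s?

Δh = 2.60×(82.3−-5.85) + 664.0 + 1.48×(96.4−82.3) = 914.06 kJ/kg
Q = 66500 MJ/h = 18472 kJ/s = 18472 kJ/s
ṁ = Q/Δh = 18472 / 914.06 = 20.209 kg/s

ṁ = 20.2 kg/s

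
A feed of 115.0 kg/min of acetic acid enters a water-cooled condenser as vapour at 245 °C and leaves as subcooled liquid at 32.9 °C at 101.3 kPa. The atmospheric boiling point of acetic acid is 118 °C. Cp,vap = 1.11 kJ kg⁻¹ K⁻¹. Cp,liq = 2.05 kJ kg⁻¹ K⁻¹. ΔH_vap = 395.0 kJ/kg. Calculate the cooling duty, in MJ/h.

Q_c = 4900 MJ/h

vapour 245→118 °C: -140.97 kJ/kg
condensation at 118 °C: -395 kJ/kg
liquid 118→32.9 °C: -174.45 kJ/kg
Δh = -140.97 + -395 + -174.45 = -710.42 kJ/kg
Q = ṁ·Δh = 115.0 kg/min × -710.42 kJ/kg = -81699 kJ/min
|Q| = 1361.6 kW = 4901.9 MJ/h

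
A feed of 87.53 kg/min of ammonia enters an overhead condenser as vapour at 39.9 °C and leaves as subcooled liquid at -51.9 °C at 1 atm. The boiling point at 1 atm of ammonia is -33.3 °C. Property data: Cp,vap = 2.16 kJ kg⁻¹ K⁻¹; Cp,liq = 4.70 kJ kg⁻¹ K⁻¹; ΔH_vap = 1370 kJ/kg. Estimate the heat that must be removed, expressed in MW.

Q_c = 2.36 MW

vapour 39.9→-33.3 °C: -158.11 kJ/kg
condensation at -33.3 °C: -1370 kJ/kg
liquid -33.3→-51.9 °C: -87.42 kJ/kg
Δh = -158.11 + -1370 + -87.42 = -1615.5 kJ/kg
Q = ṁ·Δh = 87.53 kg/min × -1615.5 kJ/kg = -141410 kJ/min
|Q| = 2356.8 kW = 2.3568 MW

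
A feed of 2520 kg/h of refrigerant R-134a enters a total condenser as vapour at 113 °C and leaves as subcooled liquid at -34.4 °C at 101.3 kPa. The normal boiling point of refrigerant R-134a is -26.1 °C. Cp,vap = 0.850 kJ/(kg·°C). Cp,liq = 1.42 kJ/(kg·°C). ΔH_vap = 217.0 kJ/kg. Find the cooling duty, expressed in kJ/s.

vapour 113→-26.1 °C: -118.23 kJ/kg
condensation at -26.1 °C: -217 kJ/kg
liquid -26.1→-34.4 °C: -11.786 kJ/kg
Δh = -118.23 + -217 + -11.786 = -347.02 kJ/kg
Q = ṁ·Δh = 2520 kg/h × -347.02 kJ/kg = -874490 kJ/h
|Q| = 242.91 kW

Q_c = 243 kJ/s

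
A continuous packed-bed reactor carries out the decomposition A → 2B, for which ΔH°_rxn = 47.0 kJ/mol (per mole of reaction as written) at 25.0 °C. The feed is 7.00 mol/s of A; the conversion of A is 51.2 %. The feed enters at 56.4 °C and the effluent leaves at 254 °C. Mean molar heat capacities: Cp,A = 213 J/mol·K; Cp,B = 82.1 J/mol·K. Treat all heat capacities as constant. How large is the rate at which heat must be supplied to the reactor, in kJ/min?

Q_in = 25400 kJ/min

Extent of reaction ξ = 0.512 × 7.00 = 3.584 mol/s
Reaction term: ξ·ΔH°_rxn = 3.584 × 47.0 = 168.45 kJ/s
Sensible, feed 56.4→25 °C: -46.817 kJ/s
Outlet flows (mol/s): A 3.416, B 7.168
Sensible, products 25→254 °C: 301.39 kJ/s
Q = ΔH = 423.02 kJ/s = 423.02 kW
Heat supplied = 25381 kJ/min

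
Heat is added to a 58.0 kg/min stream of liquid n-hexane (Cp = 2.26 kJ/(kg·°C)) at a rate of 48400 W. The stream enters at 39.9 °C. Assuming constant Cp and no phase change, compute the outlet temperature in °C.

T_out = 62.1 °C

Q = 48400 W = 2904 kJ/min
ΔT = Q/(ṁ·Cp) = 2904/(58.0×2.26) = 22.154 K
T_out = 39.9 + 22.154 = 62.054 °C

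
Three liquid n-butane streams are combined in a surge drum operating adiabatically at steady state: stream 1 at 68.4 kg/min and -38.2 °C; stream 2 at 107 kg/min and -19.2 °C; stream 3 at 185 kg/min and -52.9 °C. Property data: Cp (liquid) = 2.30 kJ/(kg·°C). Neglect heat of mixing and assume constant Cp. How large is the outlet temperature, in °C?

T_out = -40.1 °C

Adiabatic, steady state ⇒ Σ ṁᵢCp,ᵢ(T_out − Tᵢ) = 0
Σ ṁᵢCp,ᵢTᵢ = 68.4×2.30×-38.2 + 107×2.30×-19.2 + 185×2.30×-52.9 = -33244
Σ ṁᵢCp,ᵢ = 68.4×2.30 + 107×2.30 + 185×2.30 = 828.92
T_out = -33244 / 828.92 = -40.105 °C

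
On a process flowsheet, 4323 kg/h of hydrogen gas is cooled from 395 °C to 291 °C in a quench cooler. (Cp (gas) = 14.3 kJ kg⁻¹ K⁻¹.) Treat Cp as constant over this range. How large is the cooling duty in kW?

Q = ṁ·Cp·ΔT = 4323 × 14.3 × (291 − 395) = -6.4292e+06 kJ/h
Converting: 6.4292e+06 / 3600 s = 1785.9 kW

Q_c = 1790 kW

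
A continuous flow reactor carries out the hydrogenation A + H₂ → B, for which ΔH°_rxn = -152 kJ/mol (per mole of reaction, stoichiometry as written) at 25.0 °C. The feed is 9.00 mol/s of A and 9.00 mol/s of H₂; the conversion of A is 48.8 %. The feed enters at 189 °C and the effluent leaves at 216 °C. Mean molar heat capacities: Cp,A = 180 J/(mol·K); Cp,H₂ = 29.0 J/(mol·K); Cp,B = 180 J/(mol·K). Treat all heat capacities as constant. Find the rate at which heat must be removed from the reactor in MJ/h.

Q_out = 2310 MJ/h

Extent of reaction ξ = 0.488 × 9.00 = 4.392 mol/s
Reaction term: ξ·ΔH°_rxn = 4.392 × -152 = -667.58 kJ/s
Sensible, feed 189→25 °C: -308.48 kJ/s
Outlet flows (mol/s): A 4.608, H₂ 4.608, B 4.392
Sensible, products 25→216 °C: 334.94 kJ/s
Q = ΔH = -641.12 kJ/s = -641.12 kW
Heat removed = 2308 MJ/h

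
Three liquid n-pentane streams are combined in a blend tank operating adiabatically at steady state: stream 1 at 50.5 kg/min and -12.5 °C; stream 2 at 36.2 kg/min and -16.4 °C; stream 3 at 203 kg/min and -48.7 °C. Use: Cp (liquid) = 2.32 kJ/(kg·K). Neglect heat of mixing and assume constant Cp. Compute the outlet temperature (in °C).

T_out = -38.4 °C

No heat crosses the boundary, so H_out = H_in.
Σ ṁᵢCp,ᵢTᵢ = 50.5×2.32×-12.5 + 36.2×2.32×-16.4 + 203×2.32×-48.7 = -25778
Σ ṁᵢCp,ᵢ = 50.5×2.32 + 36.2×2.32 + 203×2.32 = 672.1
T_out = -25778 / 672.1 = -38.354 °C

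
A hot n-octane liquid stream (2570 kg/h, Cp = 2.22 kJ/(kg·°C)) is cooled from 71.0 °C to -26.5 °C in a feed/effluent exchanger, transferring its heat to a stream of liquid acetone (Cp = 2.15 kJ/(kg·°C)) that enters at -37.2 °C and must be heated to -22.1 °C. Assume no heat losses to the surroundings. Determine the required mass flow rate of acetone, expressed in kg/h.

ṁ_c = 17100 kg/h

Heat released by hot stream: Q = 2570 × 2.22 × (71.0 − -26.5) = 556280 kJ/h
Energy balance on cold side (adiabatic exchanger): Q = ṁ_c·Cp_c·(T_c,out − T_c,in)
ṁ_c = 556280 / [2.15 × (-22.1 − -37.2)] = 17135 kg/h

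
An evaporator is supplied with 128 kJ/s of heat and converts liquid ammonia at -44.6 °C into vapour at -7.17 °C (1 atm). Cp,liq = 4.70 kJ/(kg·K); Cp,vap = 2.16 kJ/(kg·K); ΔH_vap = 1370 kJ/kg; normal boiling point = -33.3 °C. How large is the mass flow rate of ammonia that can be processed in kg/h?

ṁ = 311 kg/h

Δh = 4.70×(-33.3−-44.6) + 1370 + 2.16×(-7.17−-33.3) = 1479.6 kJ/kg
Q = 128 kJ/s = 128 kJ/s = 460800 kJ/h
ṁ = Q/Δh = 460800 / 1479.6 = 311.45 kg/h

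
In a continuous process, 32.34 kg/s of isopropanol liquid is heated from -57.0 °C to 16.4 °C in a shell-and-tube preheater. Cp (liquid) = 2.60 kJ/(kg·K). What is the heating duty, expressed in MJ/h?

Q = ṁ·Cp·ΔT = 32.34 × 2.60 × (16.4 − -57.0) = 6171.8 kJ/s
Heating duty = 22218 MJ/h

Q = 22200 MJ/h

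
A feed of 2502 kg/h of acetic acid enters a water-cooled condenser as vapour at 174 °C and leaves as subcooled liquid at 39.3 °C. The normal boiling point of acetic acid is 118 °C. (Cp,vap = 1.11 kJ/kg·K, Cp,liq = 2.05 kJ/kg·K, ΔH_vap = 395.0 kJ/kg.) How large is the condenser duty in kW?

Q_c = 430 kW

vapour 174→118 °C: -62.16 kJ/kg
condensation at 118 °C: -395 kJ/kg
liquid 118→39.3 °C: -161.33 kJ/kg
Δh = -62.16 + -395 + -161.33 = -618.5 kJ/kg
Q = ṁ·Δh = 2502 kg/h × -618.5 kJ/kg = -1.5475e+06 kJ/h
|Q| = 429.85 kW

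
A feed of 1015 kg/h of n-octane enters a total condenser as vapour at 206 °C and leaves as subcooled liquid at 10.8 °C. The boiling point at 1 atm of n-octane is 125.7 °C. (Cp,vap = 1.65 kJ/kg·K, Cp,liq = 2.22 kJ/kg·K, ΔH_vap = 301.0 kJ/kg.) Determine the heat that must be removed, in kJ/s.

Q_c = 194 kJ/s

vapour 206→125.7 °C: -132.49 kJ/kg
condensation at 125.7 °C: -301 kJ/kg
liquid 125.7→10.8 °C: -255.08 kJ/kg
Δh = -132.49 + -301 + -255.08 = -688.57 kJ/kg
Q = ṁ·Δh = 1015 kg/h × -688.57 kJ/kg = -698900 kJ/h
|Q| = 194.14 kW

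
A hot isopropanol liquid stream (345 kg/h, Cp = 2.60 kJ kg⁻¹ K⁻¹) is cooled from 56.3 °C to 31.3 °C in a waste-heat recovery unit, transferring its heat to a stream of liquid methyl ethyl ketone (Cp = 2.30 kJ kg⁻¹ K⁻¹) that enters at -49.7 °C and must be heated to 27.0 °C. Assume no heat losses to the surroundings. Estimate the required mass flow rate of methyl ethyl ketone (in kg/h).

ṁ_c = 127 kg/h

Heat released by hot stream: Q = 345 × 2.60 × (56.3 − 31.3) = 22425 kJ/h
Energy balance on cold side (adiabatic exchanger): Q = ṁ_c·Cp_c·(T_c,out − T_c,in)
ṁ_c = 22425 / [2.30 × (27.0 − -49.7)] = 127.12 kg/h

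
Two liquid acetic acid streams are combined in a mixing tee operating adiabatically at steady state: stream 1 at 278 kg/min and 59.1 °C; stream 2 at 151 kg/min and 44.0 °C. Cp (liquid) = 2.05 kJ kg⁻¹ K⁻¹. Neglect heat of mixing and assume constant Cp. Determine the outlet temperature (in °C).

T_out = 53.8 °C

Energy balance with Q = 0: Σ ṁᵢCp,ᵢ(T_out − Tᵢ) = 0
Σ ṁᵢCp,ᵢTᵢ = 278×2.05×59.1 + 151×2.05×44.0 = 47301
Σ ṁᵢCp,ᵢ = 278×2.05 + 151×2.05 = 879.45
T_out = 47301 / 879.45 = 53.785 °C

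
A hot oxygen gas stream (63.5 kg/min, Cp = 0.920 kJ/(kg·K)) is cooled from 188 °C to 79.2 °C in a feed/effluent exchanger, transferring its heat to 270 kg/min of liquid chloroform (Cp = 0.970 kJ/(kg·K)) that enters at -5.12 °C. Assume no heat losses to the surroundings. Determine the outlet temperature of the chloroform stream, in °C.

T_c,out = 19.1 °C

Heat released by hot stream: Q = 63.5 × 0.920 × (188 − 79.2) = 6356.1 kJ/min
Energy balance on cold side (adiabatic exchanger): Q = ṁ_c·Cp_c·(T_c,out − T_c,in)
T_c,out = -5.12 + 6356.1/(270 × 0.970) = 19.149 °C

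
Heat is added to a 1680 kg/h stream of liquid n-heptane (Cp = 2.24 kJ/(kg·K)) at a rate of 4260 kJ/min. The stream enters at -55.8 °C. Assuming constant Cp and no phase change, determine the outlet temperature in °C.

T_out = 12.1 °C

Q = 4260 kJ/min = 255600 kJ/h
ΔT = Q/(ṁ·Cp) = 255600/(1680×2.24) = 67.921 K
T_out = -55.8 + 67.921 = 12.121 °C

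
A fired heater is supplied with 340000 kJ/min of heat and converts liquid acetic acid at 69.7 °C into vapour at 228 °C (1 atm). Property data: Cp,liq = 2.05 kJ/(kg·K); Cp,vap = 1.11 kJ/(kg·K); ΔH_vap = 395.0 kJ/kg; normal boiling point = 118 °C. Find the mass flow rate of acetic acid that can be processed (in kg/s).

Δh = 2.05×(118−69.7) + 395.0 + 1.11×(228−118) = 616.12 kJ/kg
Q = 340000 kJ/min = 5666.7 kJ/s = 5666.7 kJ/s
ṁ = Q/Δh = 5666.7 / 616.12 = 9.1974 kg/s

ṁ = 9.20 kg/s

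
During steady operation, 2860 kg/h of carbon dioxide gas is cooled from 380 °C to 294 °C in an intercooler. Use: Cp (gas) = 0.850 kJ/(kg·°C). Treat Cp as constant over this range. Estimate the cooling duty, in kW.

Q_c = 58.1 kW

Q = ṁ·Cp·ΔT = 2860 × 0.850 × (294 − 380) = -209070 kJ/h
Converting: 209070 / 3600 s = 58.074 kW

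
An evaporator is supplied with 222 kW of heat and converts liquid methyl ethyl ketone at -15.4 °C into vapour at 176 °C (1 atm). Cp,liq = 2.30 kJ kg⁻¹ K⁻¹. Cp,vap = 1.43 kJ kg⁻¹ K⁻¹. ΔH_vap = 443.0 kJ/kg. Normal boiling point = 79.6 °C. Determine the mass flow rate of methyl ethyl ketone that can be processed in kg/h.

Δh = 2.30×(79.6−-15.4) + 443.0 + 1.43×(176−79.6) = 799.35 kJ/kg
Q = 222 kW = 222 kJ/s = 799200 kJ/h
ṁ = Q/Δh = 799200 / 799.35 = 999.81 kg/h

ṁ = 1000 kg/h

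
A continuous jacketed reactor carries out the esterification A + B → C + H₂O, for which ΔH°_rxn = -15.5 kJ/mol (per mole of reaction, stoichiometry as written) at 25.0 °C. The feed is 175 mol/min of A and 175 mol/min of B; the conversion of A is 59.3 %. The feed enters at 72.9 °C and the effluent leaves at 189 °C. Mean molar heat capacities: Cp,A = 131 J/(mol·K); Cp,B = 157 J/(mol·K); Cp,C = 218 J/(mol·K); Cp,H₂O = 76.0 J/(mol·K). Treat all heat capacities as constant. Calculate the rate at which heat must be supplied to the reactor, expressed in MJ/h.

Extent of reaction ξ = 0.593 × 175 = 103.77 mol/min
Reaction term: ξ·ΔH°_rxn = 103.77 × -15.5 = -1608.5 kJ/min
Sensible, feed 72.9→25 °C: -2414.2 kJ/min
Outlet flows (mol/min): A 71.225, B 71.225, C 103.77, H₂O 103.77
Sensible, products 25→189 °C: 8367.7 kJ/min
Q = ΔH = 4345 kJ/min = 72.417 kW
Heat supplied = 260.7 MJ/h

Q_in = 261 MJ/h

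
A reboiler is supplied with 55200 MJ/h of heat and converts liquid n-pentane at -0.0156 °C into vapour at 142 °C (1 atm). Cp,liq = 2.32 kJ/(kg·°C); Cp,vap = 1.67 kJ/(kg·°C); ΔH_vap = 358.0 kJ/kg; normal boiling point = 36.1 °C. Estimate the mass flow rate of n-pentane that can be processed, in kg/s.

ṁ = 24.8 kg/s

Δh = 2.32×(36.1−-0.0156) + 358.0 + 1.67×(142−36.1) = 618.64 kJ/kg
Q = 55200 MJ/h = 15333 kJ/s = 15333 kJ/s
ṁ = Q/Δh = 15333 / 618.64 = 24.786 kg/s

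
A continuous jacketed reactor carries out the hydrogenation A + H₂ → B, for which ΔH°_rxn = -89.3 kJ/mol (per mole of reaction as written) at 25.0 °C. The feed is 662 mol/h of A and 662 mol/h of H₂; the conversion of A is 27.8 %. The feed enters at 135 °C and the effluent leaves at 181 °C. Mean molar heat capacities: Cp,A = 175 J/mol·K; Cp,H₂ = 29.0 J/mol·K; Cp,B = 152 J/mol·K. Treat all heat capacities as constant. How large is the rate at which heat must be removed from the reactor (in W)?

Extent of reaction ξ = 0.278 × 662 = 184.04 mol/h
Reaction term: ξ·ΔH°_rxn = 184.04 × -89.3 = -16434 kJ/h
Sensible, feed 135→25 °C: -14855 kJ/h
Outlet flows (mol/h): A 477.96, H₂ 477.96, B 184.04
Sensible, products 25→181 °C: 19575 kJ/h
Q = ΔH = -11715 kJ/h = -3.2542 kW
Heat removed = 3254.2 W

Q_out = 3250 W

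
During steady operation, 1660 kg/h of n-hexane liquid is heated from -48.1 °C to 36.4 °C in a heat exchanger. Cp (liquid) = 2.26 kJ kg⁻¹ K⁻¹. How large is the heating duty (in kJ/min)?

Q = 5280 kJ/min

Q = ṁ·Cp·ΔT = 1660 × 2.26 × (36.4 − -48.1) = 317010 kJ/h
Converting: 317010 / 3600 s = 88.058 kW
Heating duty = 5283.5 kJ/min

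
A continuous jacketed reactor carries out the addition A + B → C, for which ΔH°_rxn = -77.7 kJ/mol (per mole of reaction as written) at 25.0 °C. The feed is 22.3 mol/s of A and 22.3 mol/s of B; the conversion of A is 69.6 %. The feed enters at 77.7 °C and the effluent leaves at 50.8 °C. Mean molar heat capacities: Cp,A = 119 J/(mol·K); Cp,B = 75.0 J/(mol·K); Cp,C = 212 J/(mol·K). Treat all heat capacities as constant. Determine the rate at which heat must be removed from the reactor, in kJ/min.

Extent of reaction ξ = 0.696 × 22.3 = 15.521 mol/s
Reaction term: ξ·ΔH°_rxn = 15.521 × -77.7 = -1206 kJ/s
Sensible, feed 77.7→25 °C: -227.99 kJ/s
Outlet flows (mol/s): A 6.7792, B 6.7792, C 15.521
Sensible, products 25→50.8 °C: 118.82 kJ/s
Q = ΔH = -1315.1 kJ/s = -1315.1 kW
Heat removed = 78908 kJ/min

Q_out = 78900 kJ/min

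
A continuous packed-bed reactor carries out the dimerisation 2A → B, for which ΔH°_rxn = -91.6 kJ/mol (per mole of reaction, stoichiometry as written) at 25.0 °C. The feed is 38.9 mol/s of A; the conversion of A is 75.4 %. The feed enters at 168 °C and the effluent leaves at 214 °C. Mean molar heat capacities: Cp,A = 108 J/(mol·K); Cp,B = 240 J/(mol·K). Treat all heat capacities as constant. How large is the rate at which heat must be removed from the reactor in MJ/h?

Q_out = 3900 MJ/h

Extent of reaction ξ = 0.754 × 38.9 / 2 = 14.665 mol/s
Reaction term: ξ·ΔH°_rxn = 14.665 × -91.6 = -1343.3 kJ/s
Sensible, feed 168→25 °C: -600.77 kJ/s
Outlet flows (mol/s): A 9.5694, B 14.665
Sensible, products 25→214 °C: 860.55 kJ/s
Q = ΔH = -1083.6 kJ/s = -1083.6 kW
Heat removed = 3900.8 MJ/h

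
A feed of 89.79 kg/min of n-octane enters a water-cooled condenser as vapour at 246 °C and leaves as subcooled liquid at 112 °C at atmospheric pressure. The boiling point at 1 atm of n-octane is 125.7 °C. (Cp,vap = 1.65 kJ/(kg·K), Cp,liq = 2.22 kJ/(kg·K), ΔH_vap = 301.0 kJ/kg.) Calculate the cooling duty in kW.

vapour 246→125.7 °C: -198.49 kJ/kg
condensation at 125.7 °C: -301 kJ/kg
liquid 125.7→112 °C: -30.414 kJ/kg
Δh = -198.49 + -301 + -30.414 = -529.91 kJ/kg
Q = ṁ·Δh = 89.79 kg/min × -529.91 kJ/kg = -47581 kJ/min
|Q| = 793.01 kW

Q_c = 793 kW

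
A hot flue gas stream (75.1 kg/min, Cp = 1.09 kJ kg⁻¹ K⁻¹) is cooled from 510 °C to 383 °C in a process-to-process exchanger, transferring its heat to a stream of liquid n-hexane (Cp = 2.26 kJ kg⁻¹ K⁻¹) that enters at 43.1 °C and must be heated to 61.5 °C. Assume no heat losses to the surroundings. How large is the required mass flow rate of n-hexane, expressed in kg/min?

ṁ_c = 250 kg/min

Heat released by hot stream: Q = 75.1 × 1.09 × (510 − 383) = 10396 kJ/min
Energy balance on cold side (adiabatic exchanger): Q = ṁ_c·Cp_c·(T_c,out − T_c,in)
ṁ_c = 10396 / [2.26 × (61.5 − 43.1)] = 250 kg/min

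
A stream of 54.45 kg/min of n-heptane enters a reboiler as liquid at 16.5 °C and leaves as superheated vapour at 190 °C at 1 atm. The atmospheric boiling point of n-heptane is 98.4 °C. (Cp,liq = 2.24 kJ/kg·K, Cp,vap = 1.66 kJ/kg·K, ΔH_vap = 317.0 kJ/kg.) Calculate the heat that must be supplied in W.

Q = 592000 W

liquid 16.5→98.4 °C: 183.46 kJ/kg
vaporisation at 98.4 °C: 317 kJ/kg
vapour 98.4→190 °C: 152.06 kJ/kg
Δh = 183.46 + 317 + 152.06 = 652.51 kJ/kg
Q = ṁ·Δh = 54.45 kg/min × 652.51 kJ/kg = 35529 kJ/min
|Q| = 592.15 kW = 592150 W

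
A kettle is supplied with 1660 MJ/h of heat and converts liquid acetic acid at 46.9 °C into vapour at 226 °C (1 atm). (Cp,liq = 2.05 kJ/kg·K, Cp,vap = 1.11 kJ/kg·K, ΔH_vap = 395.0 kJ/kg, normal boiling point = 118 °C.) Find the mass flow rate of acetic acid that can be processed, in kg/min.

Δh = 2.05×(118−46.9) + 395.0 + 1.11×(226−118) = 660.63 kJ/kg
Q = 1660 MJ/h = 461.11 kJ/s = 27667 kJ/min
ṁ = Q/Δh = 27667 / 660.63 = 41.879 kg/min

ṁ = 41.9 kg/min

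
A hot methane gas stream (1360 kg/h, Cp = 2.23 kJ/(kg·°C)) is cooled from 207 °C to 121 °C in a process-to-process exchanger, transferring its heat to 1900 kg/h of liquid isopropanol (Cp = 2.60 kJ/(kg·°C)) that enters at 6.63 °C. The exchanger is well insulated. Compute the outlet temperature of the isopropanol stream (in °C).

Heat released by hot stream: Q = 1360 × 2.23 × (207 − 121) = 260820 kJ/h
Energy balance on cold side (adiabatic exchanger): Q = ṁ_c·Cp_c·(T_c,out − T_c,in)
T_c,out = 6.63 + 260820/(1900 × 2.60) = 59.428 °C

T_c,out = 59.4 °C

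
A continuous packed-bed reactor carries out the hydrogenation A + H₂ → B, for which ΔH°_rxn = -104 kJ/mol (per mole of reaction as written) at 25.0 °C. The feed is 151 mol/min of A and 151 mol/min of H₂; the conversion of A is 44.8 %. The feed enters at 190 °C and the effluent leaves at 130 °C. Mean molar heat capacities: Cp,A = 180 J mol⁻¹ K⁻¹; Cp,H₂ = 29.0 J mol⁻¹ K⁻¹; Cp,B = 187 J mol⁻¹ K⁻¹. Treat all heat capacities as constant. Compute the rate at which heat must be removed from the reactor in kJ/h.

Extent of reaction ξ = 0.448 × 151 = 67.648 mol/min
Reaction term: ξ·ΔH°_rxn = 67.648 × -104 = -7035.4 kJ/min
Sensible, feed 190→25 °C: -5207.2 kJ/min
Outlet flows (mol/min): A 83.352, H₂ 83.352, B 67.648
Sensible, products 25→130 °C: 3157.4 kJ/min
Q = ΔH = -9085.2 kJ/min = -151.42 kW
Heat removed = 545110 kJ/h

Q_out = 545000 kJ/h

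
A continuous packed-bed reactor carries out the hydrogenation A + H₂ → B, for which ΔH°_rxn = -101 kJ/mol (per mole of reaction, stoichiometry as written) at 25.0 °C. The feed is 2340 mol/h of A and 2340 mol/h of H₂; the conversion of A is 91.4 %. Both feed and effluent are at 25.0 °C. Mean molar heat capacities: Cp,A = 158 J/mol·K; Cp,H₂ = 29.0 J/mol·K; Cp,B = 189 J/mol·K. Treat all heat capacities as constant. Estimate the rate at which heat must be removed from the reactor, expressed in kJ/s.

Q_out = 60.0 kJ/s

Extent of reaction ξ = 0.914 × 2340 = 2138.8 mol/h
Reaction term: ξ·ΔH°_rxn = 2138.8 × -101 = -216010 kJ/h
Q = ΔH = -216010 kJ/h = -60.004 kW
Heat removed = 60.004 kJ/s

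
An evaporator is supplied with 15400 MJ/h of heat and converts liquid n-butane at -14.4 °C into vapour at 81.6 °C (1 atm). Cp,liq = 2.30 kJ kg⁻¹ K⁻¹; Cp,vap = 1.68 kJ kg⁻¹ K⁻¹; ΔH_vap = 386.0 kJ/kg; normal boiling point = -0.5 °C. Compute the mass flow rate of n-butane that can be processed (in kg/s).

Δh = 2.30×(-0.5−-14.4) + 386.0 + 1.68×(81.6−-0.5) = 555.9 kJ/kg
Q = 15400 MJ/h = 4277.8 kJ/s = 4277.8 kJ/s
ṁ = Q/Δh = 4277.8 / 555.9 = 7.6953 kg/s

ṁ = 7.70 kg/s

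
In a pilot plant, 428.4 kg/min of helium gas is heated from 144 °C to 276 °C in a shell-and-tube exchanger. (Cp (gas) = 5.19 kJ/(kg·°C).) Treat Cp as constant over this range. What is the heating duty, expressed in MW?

Q = 4.89 MW

Q = ṁ·Cp·ΔT = 428.4 × 5.19 × (276 − 144) = 293490 kJ/min
Converting: 293490 / 60 s = 4891.5 kW
Heating duty = 4.8915 MW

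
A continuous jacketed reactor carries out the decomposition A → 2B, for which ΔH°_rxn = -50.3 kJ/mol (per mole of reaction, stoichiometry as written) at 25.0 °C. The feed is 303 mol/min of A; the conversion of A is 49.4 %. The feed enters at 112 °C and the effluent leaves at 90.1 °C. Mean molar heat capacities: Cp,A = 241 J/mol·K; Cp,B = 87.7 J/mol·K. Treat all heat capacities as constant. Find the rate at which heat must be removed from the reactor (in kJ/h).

Extent of reaction ξ = 0.494 × 303 = 149.68 mol/min
Reaction term: ξ·ΔH°_rxn = 149.68 × -50.3 = -7529 kJ/min
Sensible, feed 112→25 °C: -6353 kJ/min
Outlet flows (mol/min): A 153.32, B 299.36
Sensible, products 25→90.1 °C: 4114.6 kJ/min
Q = ΔH = -9767.4 kJ/min = -162.79 kW
Heat removed = 586050 kJ/h

Q_out = 586000 kJ/h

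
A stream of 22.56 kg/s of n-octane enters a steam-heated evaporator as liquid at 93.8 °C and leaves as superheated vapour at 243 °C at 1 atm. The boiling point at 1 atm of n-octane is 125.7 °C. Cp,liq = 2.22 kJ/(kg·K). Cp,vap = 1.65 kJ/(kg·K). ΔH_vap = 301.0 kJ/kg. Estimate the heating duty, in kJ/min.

Q = 765000 kJ/min

liquid 93.8→125.7 °C: 70.818 kJ/kg
vaporisation at 125.7 °C: 301 kJ/kg
vapour 125.7→243 °C: 193.54 kJ/kg
Δh = 70.818 + 301 + 193.54 = 565.36 kJ/kg
Q = ṁ·Δh = 22.56 kg/s × 565.36 kJ/kg = 12755 kJ/s
|Q| = 12755 kW = 765280 kJ/min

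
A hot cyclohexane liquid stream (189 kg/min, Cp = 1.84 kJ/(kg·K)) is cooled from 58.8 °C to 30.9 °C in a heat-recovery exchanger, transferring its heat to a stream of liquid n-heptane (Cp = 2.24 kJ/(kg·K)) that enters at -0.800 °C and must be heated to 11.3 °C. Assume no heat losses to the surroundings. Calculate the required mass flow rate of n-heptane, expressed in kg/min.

ṁ_c = 358 kg/min

Heat released by hot stream: Q = 189 × 1.84 × (58.8 − 30.9) = 9702.5 kJ/min
Energy balance on cold side (adiabatic exchanger): Q = ṁ_c·Cp_c·(T_c,out − T_c,in)
ṁ_c = 9702.5 / [2.24 × (11.3 − -0.800)] = 357.97 kg/min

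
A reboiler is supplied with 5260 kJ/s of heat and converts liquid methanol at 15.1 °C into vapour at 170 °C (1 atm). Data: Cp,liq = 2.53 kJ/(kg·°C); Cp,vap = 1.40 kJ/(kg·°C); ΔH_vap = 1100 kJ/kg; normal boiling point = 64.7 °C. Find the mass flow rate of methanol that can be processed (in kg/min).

Δh = 2.53×(64.7−15.1) + 1100 + 1.40×(170−64.7) = 1372.9 kJ/kg
Q = 5260 kJ/s = 5260 kJ/s = 315600 kJ/min
ṁ = Q/Δh = 315600 / 1372.9 = 229.88 kg/min

ṁ = 230 kg/min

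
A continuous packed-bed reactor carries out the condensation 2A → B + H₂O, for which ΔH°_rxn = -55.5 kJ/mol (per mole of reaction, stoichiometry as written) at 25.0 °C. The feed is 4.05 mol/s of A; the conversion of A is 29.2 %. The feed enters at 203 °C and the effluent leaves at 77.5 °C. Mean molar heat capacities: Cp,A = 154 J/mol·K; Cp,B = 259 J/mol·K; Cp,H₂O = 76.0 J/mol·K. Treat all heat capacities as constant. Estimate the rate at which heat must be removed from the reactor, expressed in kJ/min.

Q_out = 6620 kJ/min

Extent of reaction ξ = 0.292 × 4.05 / 2 = 0.5913 mol/s
Reaction term: ξ·ΔH°_rxn = 0.5913 × -55.5 = -32.817 kJ/s
Sensible, feed 203→25 °C: -111.02 kJ/s
Outlet flows (mol/s): A 2.8674, B 0.5913, H₂O 0.5913
Sensible, products 25→77.5 °C: 33.582 kJ/s
Q = ΔH = -110.25 kJ/s = -110.25 kW
Heat removed = 6615.2 kJ/min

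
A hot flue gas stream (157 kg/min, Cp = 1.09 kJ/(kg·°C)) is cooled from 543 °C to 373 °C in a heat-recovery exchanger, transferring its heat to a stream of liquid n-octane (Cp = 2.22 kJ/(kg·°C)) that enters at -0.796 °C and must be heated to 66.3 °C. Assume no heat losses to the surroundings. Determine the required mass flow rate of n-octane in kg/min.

Heat released by hot stream: Q = 157 × 1.09 × (543 − 373) = 29092 kJ/min
Energy balance on cold side (adiabatic exchanger): Q = ṁ_c·Cp_c·(T_c,out − T_c,in)
ṁ_c = 29092 / [2.22 × (66.3 − -0.796)] = 195.31 kg/min

ṁ_c = 195 kg/min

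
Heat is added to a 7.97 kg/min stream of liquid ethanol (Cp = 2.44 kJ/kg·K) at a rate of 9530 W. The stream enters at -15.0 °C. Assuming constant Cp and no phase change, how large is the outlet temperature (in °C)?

Q = 9530 W = 571.8 kJ/min
ΔT = Q/(ṁ·Cp) = 571.8/(7.97×2.44) = 29.403 K
T_out = -15.0 + 29.403 = 14.403 °C

T_out = 14.4 °C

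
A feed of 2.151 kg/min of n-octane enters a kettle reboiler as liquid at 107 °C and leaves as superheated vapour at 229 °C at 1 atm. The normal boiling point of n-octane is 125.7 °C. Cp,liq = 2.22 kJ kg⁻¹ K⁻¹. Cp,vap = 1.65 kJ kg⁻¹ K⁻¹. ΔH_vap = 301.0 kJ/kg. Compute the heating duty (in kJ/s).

liquid 107→125.7 °C: 41.514 kJ/kg
vaporisation at 125.7 °C: 301 kJ/kg
vapour 125.7→229 °C: 170.44 kJ/kg
Δh = 41.514 + 301 + 170.44 = 512.96 kJ/kg
Q = ṁ·Δh = 2.151 kg/min × 512.96 kJ/kg = 1103.4 kJ/min
|Q| = 18.39 kW

Q = 18.4 kJ/s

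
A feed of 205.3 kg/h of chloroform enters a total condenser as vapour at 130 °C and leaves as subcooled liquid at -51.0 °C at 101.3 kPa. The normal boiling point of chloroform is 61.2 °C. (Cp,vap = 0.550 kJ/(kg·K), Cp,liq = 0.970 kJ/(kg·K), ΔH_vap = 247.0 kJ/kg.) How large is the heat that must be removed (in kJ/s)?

vapour 130→61.2 °C: -37.84 kJ/kg
condensation at 61.2 °C: -247 kJ/kg
liquid 61.2→-51.0 °C: -108.83 kJ/kg
Δh = -37.84 + -247 + -108.83 = -393.67 kJ/kg
Q = ṁ·Δh = 205.3 kg/h × -393.67 kJ/kg = -80821 kJ/h
|Q| = 22.45 kW

Q_c = 22.5 kJ/s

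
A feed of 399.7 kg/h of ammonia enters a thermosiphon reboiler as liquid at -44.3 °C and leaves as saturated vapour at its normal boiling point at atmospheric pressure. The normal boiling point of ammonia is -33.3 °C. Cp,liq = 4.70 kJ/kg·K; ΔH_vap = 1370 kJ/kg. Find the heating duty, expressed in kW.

Q = 158 kW

liquid -44.3→-33.3 °C: 51.7 kJ/kg
vaporisation at -33.3 °C: 1370 kJ/kg
Δh = 51.7 + 1370 = 1421.7 kJ/kg
Q = ṁ·Δh = 399.7 kg/h × 1421.7 kJ/kg = 568250 kJ/h
|Q| = 157.85 kW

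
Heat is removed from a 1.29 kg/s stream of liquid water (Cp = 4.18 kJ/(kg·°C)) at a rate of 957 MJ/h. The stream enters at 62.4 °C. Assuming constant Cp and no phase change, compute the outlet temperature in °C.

Q = 957 MJ/h = 265.83 kJ/s
ΔT = Q/(ṁ·Cp) = 265.83/(1.29×4.18) = 49.3 K
T_out = 62.4 − 49.3 = 13.1 °C

T_out = 13.1 °C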